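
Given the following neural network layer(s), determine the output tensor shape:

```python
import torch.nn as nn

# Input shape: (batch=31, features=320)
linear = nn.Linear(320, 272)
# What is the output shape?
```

Input: (31, 320) -> Output: (31, 272)

Answer: (31, 272)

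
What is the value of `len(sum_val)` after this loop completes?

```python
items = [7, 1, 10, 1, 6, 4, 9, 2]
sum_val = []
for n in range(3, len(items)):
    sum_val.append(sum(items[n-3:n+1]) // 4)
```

Number of 4-element averages
`sum_val` takes the values: [] → [4] → [4, 4] → [4, 4, 5] → [4, 4, 5, 5] → [4, 4, 5, 5, 5]
So `len(sum_val)` = 5

Answer: 5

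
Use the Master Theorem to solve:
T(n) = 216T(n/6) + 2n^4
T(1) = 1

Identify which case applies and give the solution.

a=216, b=6, f(n)=2n^4. log_6(216) = 3. Since c=4 > 3 and the regularity condition holds (216(n/6)^4 = (216/6^4)n^4 with 216/6^4 < 1), Case 3 applies: T(n) = Θ(f(n)) = O(n^4).

Answer: O(n^4) - Case 3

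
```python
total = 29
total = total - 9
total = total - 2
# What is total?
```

Trace:
`total = 29` → total = 29
`total = total - 9` → total = 20
`total = total - 2` → total = 18
So total = 18

Answer: 18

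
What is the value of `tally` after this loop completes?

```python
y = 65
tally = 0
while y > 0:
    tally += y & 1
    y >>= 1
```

Count set bits in 65 (binary: 0b1000001)
`tally` takes the values: 0 → 1 → 2

Answer: 2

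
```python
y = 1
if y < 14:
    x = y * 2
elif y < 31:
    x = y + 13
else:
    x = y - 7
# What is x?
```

Trace:
`y = 1` → y = 1
`if y < 14: ...` → y < 14 is True → x = 2
So x = 2

Answer: 2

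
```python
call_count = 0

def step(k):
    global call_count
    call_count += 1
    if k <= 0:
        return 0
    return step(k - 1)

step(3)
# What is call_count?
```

Linear recursion stepping by 1: 4 calls from k=3 down to ≤0.

Answer: 4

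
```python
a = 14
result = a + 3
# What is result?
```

Trace:
`a = 14` → a = 14
`result = a + 3` → result = 17
So result = 17

Answer: 17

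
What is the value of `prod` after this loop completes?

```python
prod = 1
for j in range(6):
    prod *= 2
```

2^6 = 64
`prod` takes the values: 1 → 2 → 4 → 8 → 16 → 32 → 64

Answer: 64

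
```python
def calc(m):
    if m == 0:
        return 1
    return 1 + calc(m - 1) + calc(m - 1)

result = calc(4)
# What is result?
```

calc(m) = 1 + 2·calc(m-1), calc(0)=1. Closed form: (1+1)·2^4 - 1 = 31.

Answer: 31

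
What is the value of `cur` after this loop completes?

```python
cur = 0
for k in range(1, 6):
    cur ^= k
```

XOR of 1 to 5
`cur` takes the values: 0 → 1 → 3 → 0 → 4 → 1

Answer: 1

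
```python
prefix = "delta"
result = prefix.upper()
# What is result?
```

Trace:
`prefix = "delta"` → prefix = 'delta'
`result = prefix.upper()` → result = 'DELTA'
So result = 'DELTA'

Answer: 'DELTA'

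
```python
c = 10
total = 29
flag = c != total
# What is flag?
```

Trace:
`c = 10` → c = 10
`total = 29` → total = 29
`flag = c != total` → flag = True
So flag = True

Answer: True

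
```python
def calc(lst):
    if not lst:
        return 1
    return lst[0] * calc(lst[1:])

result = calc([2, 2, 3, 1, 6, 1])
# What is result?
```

Product over [2, 2, 3, 1, 6, 1] = 2 * 2 * 3 * 1 * 6 * 1 = 72

Answer: 72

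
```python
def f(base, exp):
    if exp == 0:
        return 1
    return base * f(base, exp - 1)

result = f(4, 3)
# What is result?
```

f(4, 3) = 4 * 4 * 4 = 64

Answer: 64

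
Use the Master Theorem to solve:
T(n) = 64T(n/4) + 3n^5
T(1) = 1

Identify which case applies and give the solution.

a=64, b=4, f(n)=3n^5. log_4(64) = 3. Since c=5 > 3 and the regularity condition holds (64(n/4)^5 = (64/4^5)n^5 with 64/4^5 < 1), Case 3 applies: T(n) = Θ(f(n)) = O(n^5).

Answer: O(n^5) - Case 3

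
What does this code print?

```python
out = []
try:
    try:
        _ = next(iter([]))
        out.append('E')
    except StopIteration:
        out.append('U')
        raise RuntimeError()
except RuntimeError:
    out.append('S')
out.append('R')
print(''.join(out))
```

Execution trace: 'U' (inner except StopIteration) → 'S' (outer except RuntimeError) → 'R' (after the try/except). Output: USR

Answer: USR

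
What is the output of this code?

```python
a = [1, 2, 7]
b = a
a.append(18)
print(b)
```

Key concept: basic list aliasing.
Step by step:
`a = [1, 2, 7]` → a = [1, 2, 7]
`b = a` → b = [1, 2, 7] (same object as a)
`a.append(18)` → a = [1, 2, 7, 18] (same object as b); b = [1, 2, 7, 18] (same object as a)
`print(b)` → prints [1, 2, 7, 18]

Answer: [1, 2, 7, 18]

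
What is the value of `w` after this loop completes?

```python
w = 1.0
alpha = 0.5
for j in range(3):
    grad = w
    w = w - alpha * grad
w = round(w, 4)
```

Gradient descent: w = 1.0 * (1 - 0.5)^3
`w` takes the values: 1.0 → 0.5 → 0.25 → 0.125

Answer: 0.125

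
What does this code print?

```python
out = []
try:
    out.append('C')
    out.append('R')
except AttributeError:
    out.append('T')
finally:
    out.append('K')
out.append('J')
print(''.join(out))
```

Execution trace: 'C' (try body) → 'R' (try body, no exception) → 'K' (finally) → 'J' (after the try/except). Output: CRKJ

Answer: CRKJ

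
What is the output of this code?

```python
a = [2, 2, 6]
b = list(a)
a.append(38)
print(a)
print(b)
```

Key concept: list() constructor creates copy.
Step by step:
`a = [2, 2, 6]` → a = [2, 2, 6]
`b = list(a)` → b = [2, 2, 6]
`a.append(38)` → a = [2, 2, 6, 38]
`print(a)` → prints [2, 2, 6, 38]
`print(b)` → prints [2, 2, 6]

Answer:
[2, 2, 6, 38]
[2, 2, 6]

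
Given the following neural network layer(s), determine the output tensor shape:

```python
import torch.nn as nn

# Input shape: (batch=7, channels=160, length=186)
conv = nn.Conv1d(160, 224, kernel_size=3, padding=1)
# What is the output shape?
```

Input: (7, 160, 186) -> Output: (7, 224, 186)

Answer: (7, 224, 186)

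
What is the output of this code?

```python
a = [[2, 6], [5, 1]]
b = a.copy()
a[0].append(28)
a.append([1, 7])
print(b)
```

Key concept: shallow copy with nested lists.
Step by step:
`a = [[2, 6], [5, 1]]` → a = [[2, 6], [5, 1]]
`b = a.copy()` → b = [[2, 6], [5, 1]]
`a[0].append(28)` → a = [[2, 6, 28], [5, 1]]; b = [[2, 6, 28], [5, 1]]
`a.append([1, 7])` → a = [[2, 6, 28], [5, 1], [1, 7]]
`print(b)` → prints [[2, 6, 28], [5, 1]]

Answer: [[2, 6, 28], [5, 1]]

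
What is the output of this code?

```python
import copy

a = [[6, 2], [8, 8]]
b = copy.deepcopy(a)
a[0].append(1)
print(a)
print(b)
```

Key concept: deep copy is fully independent.
Step by step:
`a = [[6, 2], [8, 8]]` → a = [[6, 2], [8, 8]]
`b = copy.deepcopy(a)` → b = [[6, 2], [8, 8]]
`a[0].append(1)` → a = [[6, 2, 1], [8, 8]]
`print(a)` → prints [[6, 2, 1], [8, 8]]
`print(b)` → prints [[6, 2], [8, 8]]

Answer:
[[6, 2, 1], [8, 8]]
[[6, 2], [8, 8]]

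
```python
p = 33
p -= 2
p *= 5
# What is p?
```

Trace:
`p = 33` → p = 33
`p -= 2` → p = 31
`p *= 5` → p = 155
So p = 155

Answer: 155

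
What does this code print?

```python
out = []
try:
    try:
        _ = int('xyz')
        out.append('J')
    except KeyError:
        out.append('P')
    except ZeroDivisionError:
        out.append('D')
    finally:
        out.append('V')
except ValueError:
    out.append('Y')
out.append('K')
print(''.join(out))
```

Execution trace: 'V' (finally) → 'Y' (outer except ValueError) → 'K' (after the try/except). Output: VYK

Answer: VYK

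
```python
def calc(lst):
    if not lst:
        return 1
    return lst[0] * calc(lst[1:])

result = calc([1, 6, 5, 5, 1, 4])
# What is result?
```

Product over [1, 6, 5, 5, 1, 4] = 1 * 6 * 5 * 5 * 1 * 4 = 600

Answer: 600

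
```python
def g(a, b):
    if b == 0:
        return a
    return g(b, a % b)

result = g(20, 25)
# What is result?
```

g(20, 25) -> g(25, 20) -> g(20, 5) -> g(5, 0) -> 5

Answer: 5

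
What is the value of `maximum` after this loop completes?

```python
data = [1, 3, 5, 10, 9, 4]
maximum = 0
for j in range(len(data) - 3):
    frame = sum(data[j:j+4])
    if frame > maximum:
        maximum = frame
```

Max sum of 4-element window in [1, 3, 5, 10, 9, 4]
`maximum` takes the values: 0 → 19 → 27 → 28

Answer: 28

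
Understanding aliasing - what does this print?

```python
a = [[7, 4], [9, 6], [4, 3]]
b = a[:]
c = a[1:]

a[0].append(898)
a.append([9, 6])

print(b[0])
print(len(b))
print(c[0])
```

Key concept: slice with nested mutation.
Step by step:
`a = [[7, 4], [9, 6], [4, 3]]` → a = [[7, 4], [9, 6], [4, 3]]
`b = a[:]` → b = [[7, 4], [9, 6], [4, 3]]
`c = a[1:]` → c = [[9, 6], [4, 3]]
`a[0].append(898)` → a = [[7, 4, 898], [9, 6], [4, 3]]; b = [[7, 4, 898], [9, 6], [4, 3]]
`a.append([9, 6])` → a = [[7, 4, 898], [9, 6], [4, 3], [9, 6]]
`print(b[0])` → prints [7, 4, 898]
`print(len(b))` → prints 3
`print(c[0])` → prints [9, 6]

Answer:
[7, 4, 898]
3
[9, 6]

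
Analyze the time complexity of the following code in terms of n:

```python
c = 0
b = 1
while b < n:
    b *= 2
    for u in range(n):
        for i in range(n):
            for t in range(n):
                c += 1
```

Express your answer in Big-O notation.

Each loop level contributes: log n × n × n × n. Multiplying the contributions gives O(n^3 log n).

Answer: O(n^3 log n)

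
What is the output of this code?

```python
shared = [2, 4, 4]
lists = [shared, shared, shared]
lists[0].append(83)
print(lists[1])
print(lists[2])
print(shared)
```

Key concept: list of same reference.
Step by step:
`shared = [2, 4, 4]` → shared = [2, 4, 4]
`lists = [shared, shared, shared]` → lists = [[2, 4, 4], [2, 4, 4], [2, 4, 4]]
`lists[0].append(83)` → shared = [2, 4, 4, 83]; lists = [[2, 4, 4, 83], [2, 4, 4, 83], [2, 4, 4, 83]]
`print(lists[1])` → prints [2, 4, 4, 83]
`print(lists[2])` → prints [2, 4, 4, 83]
`print(shared)` → prints [2, 4, 4, 83]

Answer:
[2, 4, 4, 83]
[2, 4, 4, 83]
[2, 4, 4, 83]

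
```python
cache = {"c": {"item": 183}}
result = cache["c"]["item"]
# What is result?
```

Trace:
`cache = {"c": {"item": 183}}` → cache = {'c': {'item': 183}}
`result = cache["c"]["item"]` → result = 183
So result = 183

Answer: 183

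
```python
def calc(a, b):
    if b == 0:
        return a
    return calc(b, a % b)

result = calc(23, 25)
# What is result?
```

calc(23, 25) -> calc(25, 23) -> calc(23, 2) -> calc(2, 1) -> calc(1, 0) -> 1

Answer: 1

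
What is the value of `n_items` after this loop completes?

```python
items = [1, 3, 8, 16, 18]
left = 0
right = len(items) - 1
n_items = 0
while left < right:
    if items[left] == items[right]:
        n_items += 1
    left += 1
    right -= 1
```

Count matching pairs from ends
`n_items` takes the values: 0

Answer: 0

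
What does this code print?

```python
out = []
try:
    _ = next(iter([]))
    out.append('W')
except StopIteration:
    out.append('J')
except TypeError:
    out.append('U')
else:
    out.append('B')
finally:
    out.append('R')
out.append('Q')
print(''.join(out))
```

Execution trace: 'J' (except StopIteration) → 'R' (finally) → 'Q' (after the try/except). Output: JRQ

Answer: JRQ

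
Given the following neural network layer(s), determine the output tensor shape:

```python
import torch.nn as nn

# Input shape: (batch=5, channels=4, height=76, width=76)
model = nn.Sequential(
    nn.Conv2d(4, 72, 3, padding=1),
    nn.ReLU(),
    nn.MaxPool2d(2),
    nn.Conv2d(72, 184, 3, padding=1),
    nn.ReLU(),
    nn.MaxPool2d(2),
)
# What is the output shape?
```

Input: (5, 4, 76, 76) -> after first Conv2d: (5, 72, 76, 76) -> after first MaxPool2d: (5, 72, 38, 38) -> after second Conv2d: (5, 184, 38, 38) -> Output: (5, 184, 19, 19)

Answer: (5, 184, 19, 19)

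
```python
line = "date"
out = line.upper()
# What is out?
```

Trace:
`line = "date"` → line = 'date'
`out = line.upper()` → out = 'DATE'
So out = 'DATE'

Answer: 'DATE'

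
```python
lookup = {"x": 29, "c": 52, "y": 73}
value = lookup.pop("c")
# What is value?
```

Trace:
`lookup = {"x": 29, "c": 52, "y": 73}` → lookup = {'x': 29, 'c': 52, 'y': 73}
`value = lookup.pop("c")` → lookup = {'x': 29, 'y': 73}; value = 52
So value = 52

Answer: 52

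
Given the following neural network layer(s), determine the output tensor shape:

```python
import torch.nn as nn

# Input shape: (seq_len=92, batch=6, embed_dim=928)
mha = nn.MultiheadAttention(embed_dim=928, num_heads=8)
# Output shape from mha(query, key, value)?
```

Input: (92, 6, 928) -> Output: (92, 6, 928)

Answer: (92, 6, 928)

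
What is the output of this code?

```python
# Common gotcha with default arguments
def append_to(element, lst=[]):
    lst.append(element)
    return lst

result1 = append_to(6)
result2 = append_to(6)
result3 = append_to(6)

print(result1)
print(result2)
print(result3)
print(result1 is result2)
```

Key concept: mutable default argument gotcha.
Step by step:
`result1 = append_to(6)` → result1 = [6]
`result2 = append_to(6)` → result1 = [6, 6] (same object as result2); result2 = [6, 6] (same object as result1)
`result3 = append_to(6)` → result1 = [6, 6, 6] (same object as result2, result3); result2 = [6, 6, 6] (same object as result1, result3); result3 = [6, 6, 6] (same object as result1, result2)
`print(result1)` → prints [6, 6, 6]
`print(result2)` → prints [6, 6, 6]
`print(result3)` → prints [6, 6, 6]
`print(result1 is result2)` → prints True

Answer:
[6, 6, 6]
[6, 6, 6]
[6, 6, 6]
True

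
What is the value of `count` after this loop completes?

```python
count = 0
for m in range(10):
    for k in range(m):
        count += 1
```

Triangle number: 0+1+2+...+9
`count` takes the values: 0 → 1 → 2 → 3 → 4 → 5 → 6 → 7 → 8 → 9 → 10 → 11 → 12 → 13 → 14 → 15 → 16 → 17 → 18 → 19 → 20 → 21 → 22 → 23 → 24 → 25 → 26 → 27 → 28 → 29 → … → 41 → 42 → 43 → 44 → 45

Answer: 45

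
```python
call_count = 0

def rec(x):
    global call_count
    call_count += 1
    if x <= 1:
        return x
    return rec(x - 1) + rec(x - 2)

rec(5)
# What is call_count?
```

Calls(x) = 1 + Calls(x-1) + Calls(x-2); Calls(0)=Calls(1)=1. For x=5 this gives 15.

Answer: 15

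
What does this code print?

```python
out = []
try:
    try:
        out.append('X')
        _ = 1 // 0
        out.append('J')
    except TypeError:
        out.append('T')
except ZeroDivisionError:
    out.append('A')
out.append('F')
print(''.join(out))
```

Execution trace: 'X' (try body) → 'A' (outer except ZeroDivisionError) → 'F' (after the try/except). Output: XAF

Answer: XAF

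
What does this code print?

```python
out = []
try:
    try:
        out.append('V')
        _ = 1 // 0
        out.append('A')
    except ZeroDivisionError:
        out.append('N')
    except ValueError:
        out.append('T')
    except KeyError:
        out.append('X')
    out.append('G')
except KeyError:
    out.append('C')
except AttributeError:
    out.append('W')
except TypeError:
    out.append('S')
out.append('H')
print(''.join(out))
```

Execution trace: 'V' (inner try body) → 'N' (inner except ZeroDivisionError) → 'G' (try body, no exception) → 'H' (after the try/except). Output: VNGH

Answer: VNGH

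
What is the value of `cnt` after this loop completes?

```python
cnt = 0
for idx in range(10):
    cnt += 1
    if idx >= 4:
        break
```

Loop breaks when idx reaches 4, cnt is 5
`cnt` takes the values: 0 → 1 → 2 → 3 → 4 → 5

Answer: 5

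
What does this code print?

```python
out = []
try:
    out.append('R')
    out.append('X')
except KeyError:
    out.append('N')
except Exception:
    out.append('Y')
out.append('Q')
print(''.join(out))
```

Execution trace: 'R' (try body) → 'X' (try body, no exception) → 'Q' (after the try/except). Output: RXQ

Answer: RXQ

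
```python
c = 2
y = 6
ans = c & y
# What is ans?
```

Trace:
`c = 2` → c = 2
`y = 6` → y = 6
`ans = c & y` → ans = 2
So ans = 2

Answer: 2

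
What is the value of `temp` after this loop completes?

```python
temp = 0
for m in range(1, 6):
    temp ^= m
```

XOR of 1 to 5
`temp` takes the values: 0 → 1 → 3 → 0 → 4 → 1

Answer: 1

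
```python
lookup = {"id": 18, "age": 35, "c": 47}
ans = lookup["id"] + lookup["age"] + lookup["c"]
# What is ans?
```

Trace:
`lookup = {"id": 18, "age": 35, "c": 47}` → lookup = {'id': 18, 'age': 35, 'c': 47}
`ans = lookup["id"] + lookup["age"] + lookup["c"]` → ans = 100
So ans = 100

Answer: 100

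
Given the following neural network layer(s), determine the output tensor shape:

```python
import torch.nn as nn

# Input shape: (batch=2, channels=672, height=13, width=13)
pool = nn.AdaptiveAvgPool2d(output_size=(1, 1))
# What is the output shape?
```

Input: (2, 672, 13, 13) -> Output: (2, 672, 1, 1)

Answer: (2, 672, 1, 1)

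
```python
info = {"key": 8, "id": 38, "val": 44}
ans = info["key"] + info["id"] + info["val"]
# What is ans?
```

Trace:
`info = {"key": 8, "id": 38, "val": 44}` → info = {'key': 8, 'id': 38, 'val': 44}
`ans = info["key"] + info["id"] + info["val"]` → ans = 90
So ans = 90

Answer: 90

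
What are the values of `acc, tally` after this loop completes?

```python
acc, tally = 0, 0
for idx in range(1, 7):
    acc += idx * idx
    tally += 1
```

Sum of squares and count
`acc, tally` takes the values: (0, 0) → (1, 0) → (1, 1) → (5, 1) → (5, 2) → (14, 2) → (14, 3) → (30, 3) → (30, 4) → (55, 4) → (55, 5) → (91, 5) → (91, 6)

Answer: 91, 6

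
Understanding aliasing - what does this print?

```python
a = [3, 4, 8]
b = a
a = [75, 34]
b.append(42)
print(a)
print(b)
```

Key concept: rebinding vs mutation: a is rebound to a new list, b still points at the original.
Step by step:
`a = [3, 4, 8]` → a = [3, 4, 8]
`b = a` → b = [3, 4, 8] (same object as a)
`a = [75, 34]` → a = [75, 34]
`b.append(42)` → b = [3, 4, 8, 42]
`print(a)` → prints [75, 34]
`print(b)` → prints [3, 4, 8, 42]

Answer:
[75, 34]
[3, 4, 8, 42]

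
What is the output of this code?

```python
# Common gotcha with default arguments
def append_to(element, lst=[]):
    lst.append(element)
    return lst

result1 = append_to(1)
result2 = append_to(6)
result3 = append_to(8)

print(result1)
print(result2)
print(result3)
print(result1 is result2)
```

Key concept: mutable default argument gotcha.
Step by step:
`result1 = append_to(1)` → result1 = [1]
`result2 = append_to(6)` → result1 = [1, 6] (same object as result2); result2 = [1, 6] (same object as result1)
`result3 = append_to(8)` → result1 = [1, 6, 8] (same object as result2, result3); result2 = [1, 6, 8] (same object as result1, result3); result3 = [1, 6, 8] (same object as result1, result2)
`print(result1)` → prints [1, 6, 8]
`print(result2)` → prints [1, 6, 8]
`print(result3)` → prints [1, 6, 8]
`print(result1 is result2)` → prints True

Answer:
[1, 6, 8]
[1, 6, 8]
[1, 6, 8]
True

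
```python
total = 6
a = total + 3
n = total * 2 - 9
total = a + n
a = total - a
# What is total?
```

Trace:
`total = 6` → total = 6
`a = total + 3` → a = 9
`n = total * 2 - 9` → n = 3
`total = a + n` → total = 12
`a = total - a` → a = 3
So total = 12

Answer: 12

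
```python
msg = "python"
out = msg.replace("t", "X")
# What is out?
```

Trace:
`msg = "python"` → msg = 'python'
`out = msg.replace("t", "X")` → out = 'pyXhon'
So out = 'pyXhon'

Answer: 'pyXhon'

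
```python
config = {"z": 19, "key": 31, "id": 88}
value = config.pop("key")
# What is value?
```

Trace:
`config = {"z": 19, "key": 31, "id": 88}` → config = {'z': 19, 'key': 31, 'id': 88}
`value = config.pop("key")` → config = {'z': 19, 'id': 88}; value = 31
So value = 31

Answer: 31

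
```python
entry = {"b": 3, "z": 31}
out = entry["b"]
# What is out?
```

Trace:
`entry = {"b": 3, "z": 31}` → entry = {'b': 3, 'z': 31}
`out = entry["b"]` → out = 3
So out = 3

Answer: 3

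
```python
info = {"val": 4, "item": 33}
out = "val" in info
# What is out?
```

Trace:
`info = {"val": 4, "item": 33}` → info = {'val': 4, 'item': 33}
`out = "val" in info` → out = True
So out = True

Answer: True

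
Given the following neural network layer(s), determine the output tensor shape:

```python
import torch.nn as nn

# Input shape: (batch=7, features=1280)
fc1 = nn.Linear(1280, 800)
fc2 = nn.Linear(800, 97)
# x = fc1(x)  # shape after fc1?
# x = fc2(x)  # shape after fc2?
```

Input: (7, 1280) -> after fc1: (7, 800) -> Output: (7, 97)

Answer: (7, 97)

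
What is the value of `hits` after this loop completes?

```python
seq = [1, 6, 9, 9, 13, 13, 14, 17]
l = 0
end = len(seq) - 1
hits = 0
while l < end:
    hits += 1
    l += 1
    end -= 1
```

Iterations until pointers meet (list length 8)
`hits` takes the values: 0 → 1 → 2 → 3 → 4

Answer: 4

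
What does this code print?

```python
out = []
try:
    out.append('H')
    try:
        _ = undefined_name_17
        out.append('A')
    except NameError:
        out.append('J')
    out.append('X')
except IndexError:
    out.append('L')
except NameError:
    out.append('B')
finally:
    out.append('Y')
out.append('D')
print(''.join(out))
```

Execution trace: 'H' (try body) → 'J' (inner except NameError) → 'X' (try body, no exception) → 'Y' (finally) → 'D' (after the try/except). Output: HJXYD

Answer: HJXYD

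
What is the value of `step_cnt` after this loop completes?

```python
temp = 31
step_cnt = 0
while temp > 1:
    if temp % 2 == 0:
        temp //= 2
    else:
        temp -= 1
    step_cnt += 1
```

Steps to reduce 31 to 1
`step_cnt` takes the values: 0 → 1 → 2 → 3 → 4 → 5 → 6 → 7 → 8

Answer: 8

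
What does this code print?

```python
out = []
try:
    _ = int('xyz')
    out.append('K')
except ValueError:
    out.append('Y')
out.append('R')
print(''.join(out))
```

Execution trace: 'Y' (except ValueError) → 'R' (after the try/except). Output: YR

Answer: YR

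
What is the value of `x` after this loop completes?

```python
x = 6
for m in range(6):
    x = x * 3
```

Multiply by 3, 6 times: 6 * 3^6 = 4374
`x` takes the values: 6 → 18 → 54 → 162 → 486 → 1458 → 4374

Answer: 4374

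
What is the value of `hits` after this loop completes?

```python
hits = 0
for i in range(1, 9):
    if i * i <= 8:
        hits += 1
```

Count numbers where i² ≤ 8
`hits` takes the values: 0 → 1 → 2

Answer: 2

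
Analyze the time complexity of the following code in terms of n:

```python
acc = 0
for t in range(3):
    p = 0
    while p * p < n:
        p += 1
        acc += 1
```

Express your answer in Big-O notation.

Each loop level contributes: 1 × √n. Multiplying the contributions gives O(√n).

Answer: O(√n)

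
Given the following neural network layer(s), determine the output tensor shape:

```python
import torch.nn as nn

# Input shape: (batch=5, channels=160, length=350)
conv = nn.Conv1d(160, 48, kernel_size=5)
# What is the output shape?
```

Input: (5, 160, 350) -> Output: (5, 48, 346)

Answer: (5, 48, 346)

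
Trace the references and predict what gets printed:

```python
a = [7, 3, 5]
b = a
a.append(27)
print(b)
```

Key concept: basic list aliasing.
Step by step:
`a = [7, 3, 5]` → a = [7, 3, 5]
`b = a` → b = [7, 3, 5] (same object as a)
`a.append(27)` → a = [7, 3, 5, 27] (same object as b); b = [7, 3, 5, 27] (same object as a)
`print(b)` → prints [7, 3, 5, 27]

Answer: [7, 3, 5, 27]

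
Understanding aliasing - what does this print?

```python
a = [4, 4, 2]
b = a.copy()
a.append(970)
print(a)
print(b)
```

Key concept: list.copy() creates independent copy.
Step by step:
`a = [4, 4, 2]` → a = [4, 4, 2]
`b = a.copy()` → b = [4, 4, 2]
`a.append(970)` → a = [4, 4, 2, 970]
`print(a)` → prints [4, 4, 2, 970]
`print(b)` → prints [4, 4, 2]

Answer:
[4, 4, 2, 970]
[4, 4, 2]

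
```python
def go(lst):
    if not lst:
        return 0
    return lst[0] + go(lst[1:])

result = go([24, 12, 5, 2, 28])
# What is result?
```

24 + 12 + 5 + 2 + 28 + 0 = 71

Answer: 71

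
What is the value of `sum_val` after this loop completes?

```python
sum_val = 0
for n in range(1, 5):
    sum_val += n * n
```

Sum of squares 1² to 4² = 30
`sum_val` takes the values: 0 → 1 → 5 → 14 → 30

Answer: 30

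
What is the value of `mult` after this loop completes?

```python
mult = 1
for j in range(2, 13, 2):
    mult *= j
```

Product of even numbers 2 to 12
`mult` takes the values: 1 → 2 → 8 → 48 → 384 → 3840 → 46080

Answer: 46080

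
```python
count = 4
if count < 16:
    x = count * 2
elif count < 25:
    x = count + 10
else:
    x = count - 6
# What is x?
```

Trace:
`count = 4` → count = 4
`if count < 16: ...` → count < 16 is True → x = 8
So x = 8

Answer: 8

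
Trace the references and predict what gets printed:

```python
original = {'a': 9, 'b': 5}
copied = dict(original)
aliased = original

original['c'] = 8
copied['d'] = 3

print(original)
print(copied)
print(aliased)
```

Key concept: dict() creates copy, assignment creates alias.
Step by step:
`original = {'a': 9, 'b': 5}` → original = {'a': 9, 'b': 5}
`copied = dict(original)` → copied = {'a': 9, 'b': 5}
`aliased = original` → aliased = {'a': 9, 'b': 5} (same object as original)
`original['c'] = 8` → original = {'a': 9, 'b': 5, 'c': 8} (same object as aliased); aliased = {'a': 9, 'b': 5, 'c': 8} (same object as original)
`copied['d'] = 3` → copied = {'a': 9, 'b': 5, 'd': 3}
`print(original)` → prints {'a': 9, 'b': 5, 'c': 8}
`print(copied)` → prints {'a': 9, 'b': 5, 'd': 3}
`print(aliased)` → prints {'a': 9, 'b': 5, 'c': 8}

Answer:
{'a': 9, 'b': 5, 'c': 8}
{'a': 9, 'b': 5, 'd': 3}
{'a': 9, 'b': 5, 'c': 8}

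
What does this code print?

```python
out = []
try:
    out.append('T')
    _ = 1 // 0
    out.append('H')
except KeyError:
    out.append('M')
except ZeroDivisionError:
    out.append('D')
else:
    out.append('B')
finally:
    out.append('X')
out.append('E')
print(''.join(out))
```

Execution trace: 'T' (try body) → 'D' (except ZeroDivisionError) → 'X' (finally) → 'E' (after the try/except). Output: TDXE

Answer: TDXE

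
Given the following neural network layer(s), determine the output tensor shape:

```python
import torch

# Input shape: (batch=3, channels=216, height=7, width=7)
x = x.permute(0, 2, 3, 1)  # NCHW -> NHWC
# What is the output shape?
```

Input: (3, 216, 7, 7) -> Output: (3, 7, 7, 216)

Answer: (3, 7, 7, 216)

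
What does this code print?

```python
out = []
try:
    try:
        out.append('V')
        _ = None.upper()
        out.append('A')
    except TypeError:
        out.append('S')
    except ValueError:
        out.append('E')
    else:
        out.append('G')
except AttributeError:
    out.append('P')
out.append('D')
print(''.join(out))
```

Execution trace: 'V' (try body) → 'P' (outer except AttributeError) → 'D' (after the try/except). Output: VPD

Answer: VPD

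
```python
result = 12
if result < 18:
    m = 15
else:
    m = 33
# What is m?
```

Trace:
`result = 12` → result = 12
`if result < 18: ...` → result < 18 is True → m = 15
So m = 15

Answer: 15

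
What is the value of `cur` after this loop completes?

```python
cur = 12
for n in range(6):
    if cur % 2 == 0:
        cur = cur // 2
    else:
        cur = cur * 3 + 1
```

Collatz-style transformation from 12
`cur` takes the values: 12 → 6 → 3 → 10 → 5 → 16 → 8

Answer: 8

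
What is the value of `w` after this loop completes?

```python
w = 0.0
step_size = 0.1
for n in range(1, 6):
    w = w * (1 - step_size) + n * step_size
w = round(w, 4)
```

Moving average with lr=0.1
`w` takes the values: 0.0 → 0.1 → 0.29 → 0.561 → 0.9049 → 1.31441 → 1.3144

Answer: 1.3144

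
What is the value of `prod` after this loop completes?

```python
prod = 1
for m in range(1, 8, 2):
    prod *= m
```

Product of 1, 3, 5, ... up to 7
`prod` takes the values: 1 → 3 → 15 → 105

Answer: 105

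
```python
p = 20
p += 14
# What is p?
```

Trace:
`p = 20` → p = 20
`p += 14` → p = 34
So p = 34

Answer: 34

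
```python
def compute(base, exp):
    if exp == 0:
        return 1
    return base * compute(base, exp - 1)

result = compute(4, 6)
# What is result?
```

compute(4, 6) = 4 * 4 * 4 * 4 * 4 * 4 = 4096

Answer: 4096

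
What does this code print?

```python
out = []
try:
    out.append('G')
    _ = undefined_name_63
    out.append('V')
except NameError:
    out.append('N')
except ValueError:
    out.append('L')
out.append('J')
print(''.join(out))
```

Execution trace: 'G' (try body) → 'N' (except NameError) → 'J' (after the try/except). Output: GNJ

Answer: GNJ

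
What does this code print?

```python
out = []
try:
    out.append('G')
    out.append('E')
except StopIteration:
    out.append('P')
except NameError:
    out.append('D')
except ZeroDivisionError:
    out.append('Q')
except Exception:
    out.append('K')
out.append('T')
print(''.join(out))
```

Execution trace: 'G' (try body) → 'E' (try body, no exception) → 'T' (after the try/except). Output: GET

Answer: GET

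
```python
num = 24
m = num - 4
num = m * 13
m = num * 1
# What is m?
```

Trace:
`num = 24` → num = 24
`m = num - 4` → m = 20
`num = m * 13` → num = 260
`m = num * 1` → m = 260
So m = 260

Answer: 260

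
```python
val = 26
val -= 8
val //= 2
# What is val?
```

Trace:
`val = 26` → val = 26
`val -= 8` → val = 18
`val //= 2` → val = 9
So val = 9

Answer: 9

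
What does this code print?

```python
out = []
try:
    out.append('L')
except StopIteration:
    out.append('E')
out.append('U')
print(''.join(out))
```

Execution trace: 'L' (try body, no exception) → 'U' (after the try/except). Output: LU

Answer: LU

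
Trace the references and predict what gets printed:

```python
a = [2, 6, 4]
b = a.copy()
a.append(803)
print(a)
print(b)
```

Key concept: list.copy() creates independent copy.
Step by step:
`a = [2, 6, 4]` → a = [2, 6, 4]
`b = a.copy()` → b = [2, 6, 4]
`a.append(803)` → a = [2, 6, 4, 803]
`print(a)` → prints [2, 6, 4, 803]
`print(b)` → prints [2, 6, 4]

Answer:
[2, 6, 4, 803]
[2, 6, 4]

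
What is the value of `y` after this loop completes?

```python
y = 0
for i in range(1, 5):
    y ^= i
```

XOR of 1 to 4
`y` takes the values: 0 → 1 → 3 → 0 → 4

Answer: 4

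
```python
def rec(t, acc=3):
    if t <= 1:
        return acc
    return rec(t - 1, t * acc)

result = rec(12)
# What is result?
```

Accumulator trace (n, acc): (12, 3) -> (11, 36) -> (10, 396) -> (9, 3960) -> (8, 35640) -> (7, 285120) -> (6, 1995840) -> (5, 11975040) -> (4, 59875200) -> (3, 239500800) -> (2, 718502400) -> (1, 1437004800) -> return 1437004800

Answer: 1437004800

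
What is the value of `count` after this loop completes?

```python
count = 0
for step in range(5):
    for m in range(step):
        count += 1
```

Triangle number: 0+1+2+...+4
`count` takes the values: 0 → 1 → 2 → 3 → 4 → 5 → 6 → 7 → 8 → 9 → 10

Answer: 10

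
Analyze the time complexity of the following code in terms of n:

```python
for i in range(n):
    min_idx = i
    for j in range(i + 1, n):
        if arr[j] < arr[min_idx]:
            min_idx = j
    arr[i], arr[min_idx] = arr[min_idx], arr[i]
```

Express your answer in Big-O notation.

This is Selection sort. Time complexity: O(n²).

Answer: O(n²)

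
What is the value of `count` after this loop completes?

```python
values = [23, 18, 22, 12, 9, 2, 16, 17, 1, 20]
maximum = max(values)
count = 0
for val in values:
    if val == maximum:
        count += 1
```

Count of max value 23 in [23, 18, 22, 12, 9, 2, 16, 17, 1, 20]
`count` takes the values: 0 → 1

Answer: 1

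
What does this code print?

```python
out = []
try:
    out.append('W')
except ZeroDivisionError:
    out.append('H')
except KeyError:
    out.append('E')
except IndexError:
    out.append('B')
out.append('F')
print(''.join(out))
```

Execution trace: 'W' (try body, no exception) → 'F' (after the try/except). Output: WF

Answer: WF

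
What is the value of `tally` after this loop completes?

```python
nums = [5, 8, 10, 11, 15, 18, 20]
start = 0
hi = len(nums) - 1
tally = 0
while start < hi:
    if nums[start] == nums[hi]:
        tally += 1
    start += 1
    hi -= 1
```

Count matching pairs from ends
`tally` takes the values: 0

Answer: 0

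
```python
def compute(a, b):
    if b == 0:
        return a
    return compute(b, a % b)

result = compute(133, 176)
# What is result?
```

compute(133, 176) -> compute(176, 133) -> compute(133, 43) -> compute(43, 4) -> compute(4, 3) -> compute(3, 1) -> compute(1, 0) -> 1

Answer: 1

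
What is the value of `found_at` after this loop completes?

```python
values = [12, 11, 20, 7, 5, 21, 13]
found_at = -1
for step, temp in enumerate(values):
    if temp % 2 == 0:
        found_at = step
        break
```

First even number index in [12, 11, 20, 7, 5, 21, 13]
`found_at` takes the values: -1 → 0

Answer: 0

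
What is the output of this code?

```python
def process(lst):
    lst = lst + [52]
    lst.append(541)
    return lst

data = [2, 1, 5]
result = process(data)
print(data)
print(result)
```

Key concept: rebinding parameter vs mutation.
Step by step:
`data = [2, 1, 5]` → data = [2, 1, 5]
`result = process(data)` → result = [2, 1, 5, 52, 541]
`print(data)` → prints [2, 1, 5]
`print(result)` → prints [2, 1, 5, 52, 541]

Answer:
[2, 1, 5]
[2, 1, 5, 52, 541]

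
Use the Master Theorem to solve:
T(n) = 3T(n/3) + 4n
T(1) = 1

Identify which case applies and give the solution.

a=3, b=3, f(n)=4n. log_3(3) = 1. Since c=1 = 1, Case 2 applies: T(n) = Θ(n^log_b(a) · log n) = O(n log n).

Answer: O(n log n) - Case 2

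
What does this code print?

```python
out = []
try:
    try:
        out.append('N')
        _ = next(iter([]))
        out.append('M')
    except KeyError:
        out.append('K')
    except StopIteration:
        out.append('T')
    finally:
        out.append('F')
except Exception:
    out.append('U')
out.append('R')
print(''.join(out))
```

Execution trace: 'N' (inner try body) → 'T' (inner except StopIteration) → 'F' (inner finally) → 'R' (after the try/except). Output: NTFR

Answer: NTFR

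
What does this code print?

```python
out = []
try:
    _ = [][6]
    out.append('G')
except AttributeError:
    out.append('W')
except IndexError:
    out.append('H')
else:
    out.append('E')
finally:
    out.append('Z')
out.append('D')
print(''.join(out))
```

Execution trace: 'H' (except IndexError) → 'Z' (finally) → 'D' (after the try/except). Output: HZD

Answer: HZD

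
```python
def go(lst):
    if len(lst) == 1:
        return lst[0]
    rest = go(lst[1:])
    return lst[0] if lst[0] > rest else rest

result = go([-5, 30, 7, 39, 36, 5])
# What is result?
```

Recursive max over [-5, 30, 7, 39, 36, 5] = 39

Answer: 39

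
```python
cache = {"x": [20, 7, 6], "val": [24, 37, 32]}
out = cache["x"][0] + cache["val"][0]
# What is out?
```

Trace:
`cache = {"x": [20, 7, 6], "val": [24, 37, 32]}` → cache = {'x': [20, 7, 6], 'val': [24, 37, 32]}
`out = cache["x"][0] + cache["val"][0]` → out = 44
So out = 44

Answer: 44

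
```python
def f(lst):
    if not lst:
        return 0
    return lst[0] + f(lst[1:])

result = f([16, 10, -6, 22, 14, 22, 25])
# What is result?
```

16 + 10 + (-6) + 22 + 14 + 22 + 25 + 0 = 103

Answer: 103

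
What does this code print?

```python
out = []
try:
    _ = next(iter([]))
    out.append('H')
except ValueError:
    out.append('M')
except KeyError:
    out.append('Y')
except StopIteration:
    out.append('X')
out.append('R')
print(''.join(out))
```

Execution trace: 'X' (except StopIteration) → 'R' (after the try/except). Output: XR

Answer: XR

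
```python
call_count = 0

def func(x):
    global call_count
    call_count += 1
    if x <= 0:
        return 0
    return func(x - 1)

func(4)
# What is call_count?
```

Linear recursion stepping by 1: 5 calls from x=4 down to ≤0.

Answer: 5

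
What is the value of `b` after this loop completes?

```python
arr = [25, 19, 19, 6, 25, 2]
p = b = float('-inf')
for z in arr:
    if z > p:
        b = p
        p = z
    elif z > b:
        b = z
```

Second largest (with repeats) in [25, 19, 19, 6, 25, 2]
`b` takes the values: -inf → 19 → 25

Answer: 25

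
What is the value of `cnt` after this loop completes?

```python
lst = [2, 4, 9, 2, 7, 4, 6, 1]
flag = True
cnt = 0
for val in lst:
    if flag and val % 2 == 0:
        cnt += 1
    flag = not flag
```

Count even values at even positions
`cnt` takes the values: 0 → 1 → 2

Answer: 2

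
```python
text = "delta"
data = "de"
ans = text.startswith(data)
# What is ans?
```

Trace:
`text = "delta"` → text = 'delta'
`data = "de"` → data = 'de'
`ans = text.startswith(data)` → ans = True
So ans = True

Answer: True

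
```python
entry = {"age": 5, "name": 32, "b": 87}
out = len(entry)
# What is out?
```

Trace:
`entry = {"age": 5, "name": 32, "b": 87}` → entry = {'age': 5, 'name': 32, 'b': 87}
`out = len(entry)` → out = 3
So out = 3

Answer: 3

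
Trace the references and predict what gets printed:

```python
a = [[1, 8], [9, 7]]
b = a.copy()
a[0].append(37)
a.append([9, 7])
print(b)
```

Key concept: shallow copy with nested lists.
Step by step:
`a = [[1, 8], [9, 7]]` → a = [[1, 8], [9, 7]]
`b = a.copy()` → b = [[1, 8], [9, 7]]
`a[0].append(37)` → a = [[1, 8, 37], [9, 7]]; b = [[1, 8, 37], [9, 7]]
`a.append([9, 7])` → a = [[1, 8, 37], [9, 7], [9, 7]]
`print(b)` → prints [[1, 8, 37], [9, 7]]

Answer: [[1, 8, 37], [9, 7]]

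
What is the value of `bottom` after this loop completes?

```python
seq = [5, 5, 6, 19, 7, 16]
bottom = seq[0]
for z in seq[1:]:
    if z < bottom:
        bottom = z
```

Minimum of [5, 5, 6, 19, 7, 16]
`bottom` takes the values: 5

Answer: 5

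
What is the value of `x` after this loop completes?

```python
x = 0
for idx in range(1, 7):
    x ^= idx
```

XOR of 1 to 6
`x` takes the values: 0 → 1 → 3 → 0 → 4 → 1 → 7

Answer: 7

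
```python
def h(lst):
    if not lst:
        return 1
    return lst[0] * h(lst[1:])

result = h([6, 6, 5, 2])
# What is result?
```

Product over [6, 6, 5, 2] = 6 * 6 * 5 * 2 = 360

Answer: 360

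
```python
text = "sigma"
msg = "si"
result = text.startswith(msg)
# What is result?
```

Trace:
`text = "sigma"` → text = 'sigma'
`msg = "si"` → msg = 'si'
`result = text.startswith(msg)` → result = True
So result = True

Answer: True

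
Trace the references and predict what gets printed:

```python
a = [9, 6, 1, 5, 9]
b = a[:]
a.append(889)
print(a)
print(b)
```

Key concept: slice [:] creates copy.
Step by step:
`a = [9, 6, 1, 5, 9]` → a = [9, 6, 1, 5, 9]
`b = a[:]` → b = [9, 6, 1, 5, 9]
`a.append(889)` → a = [9, 6, 1, 5, 9, 889]
`print(a)` → prints [9, 6, 1, 5, 9, 889]
`print(b)` → prints [9, 6, 1, 5, 9]

Answer:
[9, 6, 1, 5, 9, 889]
[9, 6, 1, 5, 9]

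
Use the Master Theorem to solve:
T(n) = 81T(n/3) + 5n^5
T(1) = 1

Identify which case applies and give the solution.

a=81, b=3, f(n)=5n^5. log_3(81) = 4. Since c=5 > 4 and the regularity condition holds (81(n/3)^5 = (81/3^5)n^5 with 81/3^5 < 1), Case 3 applies: T(n) = Θ(f(n)) = O(n^5).

Answer: O(n^5) - Case 3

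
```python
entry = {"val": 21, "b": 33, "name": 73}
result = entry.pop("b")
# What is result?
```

Trace:
`entry = {"val": 21, "b": 33, "name": 73}` → entry = {'val': 21, 'b': 33, 'name': 73}
`result = entry.pop("b")` → entry = {'val': 21, 'name': 73}; result = 33
So result = 33

Answer: 33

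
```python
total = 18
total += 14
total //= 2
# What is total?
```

Trace:
`total = 18` → total = 18
`total += 14` → total = 32
`total //= 2` → total = 16
So total = 16

Answer: 16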